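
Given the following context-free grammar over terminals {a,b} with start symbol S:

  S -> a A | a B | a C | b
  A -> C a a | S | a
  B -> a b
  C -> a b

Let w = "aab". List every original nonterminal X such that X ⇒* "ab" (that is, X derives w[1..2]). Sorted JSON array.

CNF form of G:
  S -> T0 A | T0 B | T0 C | b
  A -> C X2 | T0 A | T0 B | T0 C | a | b
  B -> T0 T1
  C -> T0 T1
  T0 -> a
  T1 -> b
  X2 -> T0 T0

Fill CYK table bottom-up (cells [i..j] with 1 ≤ i ≤ j ≤ 2 only):
  cell(1,1) a: {A,T0}  orig:{A}
  cell(2,2) b: {A,S,T1}  orig:{A,S}
  cell(1,2) ab: {A,B,C,S}

Original NTs in T[1,2] deriving "ab": ["A", "B", "C", "S"]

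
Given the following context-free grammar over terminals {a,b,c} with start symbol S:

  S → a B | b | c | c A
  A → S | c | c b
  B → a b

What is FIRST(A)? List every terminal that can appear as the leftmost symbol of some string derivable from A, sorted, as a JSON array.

Compute FIRST by fixpoint:
round 1:
  A via A→c: +{c}
  B via B→a b: +{a}
  S via S→a B: +{a}
  S via S→b: +{b}
  S via S→c: +{c}
  FIRST[S]={a,b,c}  FIRST[A]={c}  FIRST[B]={a}
round 2:
  A via A→S: +{a,b}
  FIRST[S]={a,b,c}  FIRST[A]={a,b,c}  FIRST[B]={a}
round 3: (stable)
  FIRST[S]={a,b,c}  FIRST[A]={a,b,c}  FIRST[B]={a}

FIRST(A) = ["a", "b", "c"]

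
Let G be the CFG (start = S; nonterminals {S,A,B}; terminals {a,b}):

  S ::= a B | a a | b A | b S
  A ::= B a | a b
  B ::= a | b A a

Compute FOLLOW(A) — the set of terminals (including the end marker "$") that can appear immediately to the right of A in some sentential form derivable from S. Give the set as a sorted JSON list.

FIRST iteration:
[1]
  A via A→a b: +{a}
  B via B→a: +{a}
  B via B→b A a: +{b}
  S via S→a B: +{a}
  S via S→b A: +{b}
  S: {a,b}  A: {a}  B: {a,b}
[2]
  A via A→B a: +{b}
  S: {a,b}  A: {a,b}  B: {a,b}
[3] (no change)
  S: {a,b}  A: {a,b}  B: {a,b}

FOLLOW iteration:
FOLLOW(S) := {$}
pass 1:
  A→B a: FOLLOW(B) ⊇ FIRST(a) = {a}; new: +{a}
  B→b A a: FOLLOW(A) ⊇ FIRST(a) = {a}; new: +{a}
  S→a B: FOLLOW(B) ⊇ FOLLOW(S) ⊇ {$}; new: +{$}
  S→b A: FOLLOW(A) ⊇ FOLLOW(S) ⊇ {$}; new: +{$}
  FOLLOW(S)={$}  FOLLOW(A)={$,a}  FOLLOW(B)={$,a}
pass 2: (no change)
  FOLLOW(S)={$}  FOLLOW(A)={$,a}  FOLLOW(B)={$,a}

FOLLOW(A) = ["$", "a"]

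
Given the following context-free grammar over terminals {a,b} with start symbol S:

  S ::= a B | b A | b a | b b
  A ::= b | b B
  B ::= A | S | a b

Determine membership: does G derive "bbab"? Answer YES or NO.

Convert to CNF:
  S -> T0 A | T0 T0 | T0 T1 | T1 B
  A -> T0 B | b
  B -> T0 A | T0 B | T0 T0 | T0 T1 | T1 B | T1 T0 | b
  T0 -> b
  T1 -> a

CYK fill:
  T[0,0] 'b' = {A,B,T0}  orig:{A,B}
  T[1,1] 'b' = {A,B,T0}  orig:{A,B}
  T[2,2] 'a' = {T1}  orig:{}
  T[3,3] 'b' = {A,B,T0}  orig:{A,B}
  T[0,1] 'bb' = {A,B,S}
  T[1,2] 'ba' = {B,S}
  T[2,3] 'ab' = {B,S}
  T[0,2] 'bba' = {A,B}
  T[1,3] 'bab' = {A,B}
  T[0,3] 'bbab' = {A,B,S}

S ∈ T[0,3] ⇒ YES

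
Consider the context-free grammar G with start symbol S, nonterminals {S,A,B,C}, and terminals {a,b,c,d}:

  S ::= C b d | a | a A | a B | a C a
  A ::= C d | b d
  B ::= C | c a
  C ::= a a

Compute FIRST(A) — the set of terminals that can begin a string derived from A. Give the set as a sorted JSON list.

FIRST iteration:
iter 1:
  A via A→b d: +{b}
  B via B→c a: +{c}
  C via C→a a: +{a}
  S via S→C b d: +{a}
  FIRST[S]={a}  FIRST[A]={b}  FIRST[B]={c}  FIRST[C]={a}
iter 2:
  A via A→C d: +{a}
  B via B→C: +{a}
  FIRST[S]={a}  FIRST[A]={a,b}  FIRST[B]={a,c}  FIRST[C]={a}
iter 3: (stable)
  FIRST[S]={a}  FIRST[A]={a,b}  FIRST[B]={a,c}  FIRST[C]={a}

FIRST(A) = ["a", "b"]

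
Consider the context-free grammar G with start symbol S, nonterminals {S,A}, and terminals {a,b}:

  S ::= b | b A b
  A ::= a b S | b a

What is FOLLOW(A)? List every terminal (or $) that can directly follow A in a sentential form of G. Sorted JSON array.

FIRST sets, iterate to fixpoint:
pass 1:
  A via A→a b S: +{a}
  A via A→b a: +{b}
  S via S→b: +{b}
  FIRST(S)={b}  FIRST(A)={a,b}
pass 2: (no change)
  FIRST(S)={b}  FIRST(A)={a,b}

FOLLOW iteration:
initialize: $ ∈ FOLLOW(S)
pass 1:
  S→b A b: FOLLOW(A) ⊇ FIRST(b) = {b}; new: +{b}
  S: {$}  A: {b}
pass 2:
  A→a b S: FOLLOW(S) ⊇ FOLLOW(A) ⊇ {b}; new: +{b}
  S: {$,b}  A: {b}
pass 3: — fixpoint
  S: {$,b}  A: {b}

FOLLOW(A) = ["b"]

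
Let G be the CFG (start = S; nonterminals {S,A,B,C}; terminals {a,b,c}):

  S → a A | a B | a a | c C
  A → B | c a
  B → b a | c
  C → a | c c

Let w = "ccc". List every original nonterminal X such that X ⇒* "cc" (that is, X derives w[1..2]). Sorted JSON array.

Convert to CNF:
  S -> T1 A | T1 B | T1 T1 | T2 C
  A -> T0 T1 | T2 T1 | c
  B -> T0 T1 | c
  C -> T2 T2 | a
  T0 -> b
  T1 -> a
  T2 -> c

CYK fill — only the sub-triangle for w[1..2]:
  T[1,1] 'c' = {A,B,T2}  orig:{A,B}
  T[2,2] 'c' = {A,B,T2}  orig:{A,B}
  T[1,2] 'cc' = {C}

Original NTs in T[1,2] deriving "cc": ["C"]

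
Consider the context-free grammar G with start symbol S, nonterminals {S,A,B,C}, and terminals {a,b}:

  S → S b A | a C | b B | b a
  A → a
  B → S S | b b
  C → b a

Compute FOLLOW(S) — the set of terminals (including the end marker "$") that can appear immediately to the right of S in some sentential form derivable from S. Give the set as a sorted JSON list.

FIRST iteration:
round 1:
  A via A→a: +{a}
  B via B→b b: +{b}
  C via C→b a: +{b}
  S via S→a C: +{a}
  S via S→b B: +{b}
  FIRST(S)={a,b}  FIRST(A)={a}  FIRST(B)={b}  FIRST(C)={b}
round 2:
  B via B→S S: +{a}
  FIRST(S)={a,b}  FIRST(A)={a}  FIRST(B)={a,b}  FIRST(C)={b}
round 3: (no change)
  FIRST(S)={a,b}  FIRST(A)={a}  FIRST(B)={a,b}  FIRST(C)={b}

FOLLOW sets:
seed FOLLOW(S) with $
round 1:
  B→S S: FOLLOW(S) ⊇ FIRST(S) = {a,b}; new: +{a,b}
  S→S b A: FOLLOW(A) ⊇ FOLLOW(S) ⊇ {$,a,b}; new: +{$,a,b}
  S→a C: FOLLOW(C) ⊇ FOLLOW(S) ⊇ {$,a,b}; new: +{$,a,b}
  S→b B: FOLLOW(B) ⊇ FOLLOW(S) ⊇ {$,a,b}; new: +{$,a,b}
  S: {$,a,b}  A: {$,a,b}  B: {$,a,b}  C: {$,a,b}
round 2: done
  S: {$,a,b}  A: {$,a,b}  B: {$,a,b}  C: {$,a,b}

FOLLOW(S) = ["$", "a", "b"]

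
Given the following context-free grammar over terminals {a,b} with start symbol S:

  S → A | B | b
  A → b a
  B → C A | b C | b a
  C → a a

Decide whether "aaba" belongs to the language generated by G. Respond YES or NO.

CNF form of G:
  S -> C A | T0 C | T0 T1 | b
  A -> T0 T1
  B -> C A | T0 C | T0 T1
  C -> T1 T1
  T0 -> b
  T1 -> a

CYK table (by increasing span):
  T[0,0] 'a' = {T1}  orig:{}
  T[1,1] 'a' = {T1}  orig:{}
  T[2,2] 'b' = {S,T0}  orig:{S}
  T[3,3] 'a' = {T1}  orig:{}
  T[0,1] 'aa' = {C}
  T[1,2] 'ab' = ∅
  T[2,3] 'ba' = {A,B,S}
  T[0,2] 'aab' = ∅
  T[1,3] 'aba' = ∅
  T[0,3] 'aaba' = {B,S}

S ∈ T[0,3] ⇒ YES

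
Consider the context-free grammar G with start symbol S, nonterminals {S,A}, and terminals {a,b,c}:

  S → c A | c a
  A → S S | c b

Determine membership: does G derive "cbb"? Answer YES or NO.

CNF form of G:
  S -> T0 A | T0 T2
  A -> S S | T0 T1
  T0 -> c
  T1 -> b
  T2 -> a

CYK table (by increasing span):
  cell(0,0) c: {T0}  orig:{}
  cell(1,1) b: {T1}  orig:{}
  cell(2,2) b: {T1}  orig:{}
  cell(0,1) cb: {A}
  cell(1,2) bb: ∅
  cell(0,2) cbb: ∅

S ∉ T[0,2] ⇒ NO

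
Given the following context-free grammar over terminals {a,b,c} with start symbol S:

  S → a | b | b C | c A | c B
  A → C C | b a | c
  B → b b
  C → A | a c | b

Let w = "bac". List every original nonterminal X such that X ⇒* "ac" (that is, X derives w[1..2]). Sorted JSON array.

CNF form of G:
  S -> T0 C | T2 A | T2 B | a | b
  A -> C C | T0 T1 | c
  B -> T0 T0
  C -> C C | T0 T1 | T1 T2 | b | c
  T0 -> b
  T1 -> a
  T2 -> c

CYK table (by increasing span) (cells [i..j] with 1 ≤ i ≤ j ≤ 2 only):
  [1..1]={S,T1}  "a"  orig:{S}
  [2..2]={A,C,T2}  "c"  orig:{A,C}
  [1..2]={C}  "ac"

Original NTs in T[1,2] deriving "ac": ["C"]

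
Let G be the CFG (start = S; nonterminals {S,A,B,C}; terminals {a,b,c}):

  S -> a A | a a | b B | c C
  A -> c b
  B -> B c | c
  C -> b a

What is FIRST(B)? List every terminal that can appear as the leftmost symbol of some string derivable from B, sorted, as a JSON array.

Compute FIRST by fixpoint:
pass 1:
  A via A→c b: +{c}
  B via B→c: +{c}
  C via C→b a: +{b}
  S via S→a A: +{a}
  S via S→b B: +{b}
  S via S→c C: +{c}
  FIRST[S]={a,b,c}  FIRST[A]={c}  FIRST[B]={c}  FIRST[C]={b}
pass 2: — fixpoint
  FIRST[S]={a,b,c}  FIRST[A]={c}  FIRST[B]={c}  FIRST[C]={b}

FIRST(B) = ["c"]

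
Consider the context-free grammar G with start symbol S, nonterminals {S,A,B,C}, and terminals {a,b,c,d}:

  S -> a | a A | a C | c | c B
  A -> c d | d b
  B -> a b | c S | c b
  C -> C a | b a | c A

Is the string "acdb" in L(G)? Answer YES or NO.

CNF form of G:
  S -> T0 B | T3 A | T3 C | a | c
  A -> T0 T1 | T1 T2
  B -> T0 S | T0 T2 | T3 T2
  C -> C T3 | T0 A | T2 T3
  T0 -> c
  T1 -> d
  T2 -> b
  T3 -> a

CYK fill:
  T[0,0] 'a' = {S,T3}  orig:{S}
  T[1,1] 'c' = {S,T0}  orig:{S}
  T[2,2] 'd' = {T1}  orig:{}
  T[3,3] 'b' = {T2}  orig:{}
  T[0,1] 'ac' = ∅
  T[1,2] 'cd' = {A}
  T[2,3] 'db' = {A}
  T[0,2] 'acd' = {S}
  T[1,3] 'cdb' = {C}
  T[0,3] 'acdb' = {S}

S ∈ T[0,3] ⇒ YES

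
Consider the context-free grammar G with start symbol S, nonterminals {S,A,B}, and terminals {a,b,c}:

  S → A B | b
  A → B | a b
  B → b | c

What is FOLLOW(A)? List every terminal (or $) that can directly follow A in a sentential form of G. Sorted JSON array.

FIRST iteration:
round 1:
  A via A→a b: +{a}
  B via B→b: +{b}
  B via B→c: +{c}
  S via S→A B: +{a}
  S via S→b: +{b}
  FIRST(S)={a,b}  FIRST(A)={a}  FIRST(B)={b,c}
round 2:
  A via A→B: +{b,c}
  S via S→A B: +{c}
  FIRST(S)={a,b,c}  FIRST(A)={a,b,c}  FIRST(B)={b,c}
round 3: (no change)
  FIRST(S)={a,b,c}  FIRST(A)={a,b,c}  FIRST(B)={b,c}

FOLLOW iteration:
FOLLOW(S) := {$}
[1]
  S→A B: FOLLOW(A) ⊇ FIRST(B) = {b,c}; new: +{b,c}
  S→A B: FOLLOW(B) ⊇ FOLLOW(S) ⊇ {$}; new: +{$}
  FOLLOW(S)={$}  FOLLOW(A)={b,c}  FOLLOW(B)={$}
[2]
  A→B: FOLLOW(B) ⊇ FOLLOW(A) ⊇ {b,c}; new: +{b,c}
  FOLLOW(S)={$}  FOLLOW(A)={b,c}  FOLLOW(B)={$,b,c}
[3] — fixpoint
  FOLLOW(S)={$}  FOLLOW(A)={b,c}  FOLLOW(B)={$,b,c}

FOLLOW(A) = ["b", "c"]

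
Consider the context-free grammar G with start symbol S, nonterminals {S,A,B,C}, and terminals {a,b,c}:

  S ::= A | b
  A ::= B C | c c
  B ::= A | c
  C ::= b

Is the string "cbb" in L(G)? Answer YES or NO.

CNF form of G:
  S -> B C | T0 T0 | b
  A -> B C | T0 T0
  B -> B C | T0 T0 | c
  C -> b
  T0 -> c

CYK fill:
  [0..0]={B,T0}  "c"  orig:{B}
  [1..1]={C,S}  "b"
  [2..2]={C,S}  "b"
  [0..1]={A,B,S}  "cb"
  [1..2]=∅  "bb"
  [0..2]={A,B,S}  "cbb"

S ∈ T[0,2] ⇒ YES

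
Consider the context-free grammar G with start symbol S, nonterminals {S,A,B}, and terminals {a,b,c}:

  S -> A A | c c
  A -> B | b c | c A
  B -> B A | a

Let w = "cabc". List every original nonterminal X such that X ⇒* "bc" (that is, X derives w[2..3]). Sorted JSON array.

Convert to CNF:
  S -> A A | T1 T1
  A -> B A | T0 T1 | T1 A | a
  B -> B A | a
  T0 -> b
  T1 -> c

Fill CYK table bottom-up, restricted to cells inside w[2..3]:
  [2..2]={T0}  "b"  orig:{}
  [3..3]={T1}  "c"  orig:{}
  [2..3]={A}  "bc"

Original NTs in T[2,3] deriving "bc": ["A"]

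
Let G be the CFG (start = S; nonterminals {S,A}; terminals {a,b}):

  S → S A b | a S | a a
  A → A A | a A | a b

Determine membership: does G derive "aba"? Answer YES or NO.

Convert to CNF:
  S -> S X2 | T0 S | T0 T0
  A -> A A | T0 A | T0 T1
  T0 -> a
  T1 -> b
  X2 -> A T1

CYK table (by increasing span):
  cell(0,0) a: {T0}  orig:{}
  cell(1,1) b: {T1}  orig:{}
  cell(2,2) a: {T0}  orig:{}
  cell(0,1) ab: {A}
  cell(1,2) ba: ∅
  cell(0,2) aba: ∅

S ∉ T[0,2] ⇒ NO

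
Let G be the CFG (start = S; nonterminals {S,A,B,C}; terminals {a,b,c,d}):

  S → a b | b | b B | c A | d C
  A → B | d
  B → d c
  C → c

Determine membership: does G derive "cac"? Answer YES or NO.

Convert to CNF:
  S -> T0 C | T1 A | T2 T3 | T3 B | b
  A -> T0 T1 | d
  B -> T0 T1
  C -> c
  T0 -> d
  T1 -> c
  T2 -> a
  T3 -> b

Fill CYK table bottom-up:
  [0..0]={C,T1}  "c"  orig:{C}
  [1..1]={T2}  "a"  orig:{}
  [2..2]={C,T1}  "c"  orig:{C}
  [0..1]=∅  "ca"
  [1..2]=∅  "ac"
  [0..2]=∅  "cac"

S ∉ T[0,2] ⇒ NO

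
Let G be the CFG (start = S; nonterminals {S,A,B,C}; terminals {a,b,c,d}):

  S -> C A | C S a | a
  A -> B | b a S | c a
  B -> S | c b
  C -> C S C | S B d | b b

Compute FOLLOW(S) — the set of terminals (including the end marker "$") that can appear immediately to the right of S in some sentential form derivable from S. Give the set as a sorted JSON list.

FIRST iteration:
round 1:
  A via A→b a S: +{b}
  A via A→c a: +{c}
  B via B→c b: +{c}
  C via C→b b: +{b}
  S via S→C A: +{b}
  S via S→a: +{a}
  FIRST[S]={a,b}  FIRST[A]={b,c}  FIRST[B]={c}  FIRST[C]={b}
round 2:
  B via B→S: +{a,b}
  C via C→S B d: +{a}
  FIRST[S]={a,b}  FIRST[A]={b,c}  FIRST[B]={a,b,c}  FIRST[C]={a,b}
round 3:
  A via A→B: +{a}
  FIRST[S]={a,b}  FIRST[A]={a,b,c}  FIRST[B]={a,b,c}  FIRST[C]={a,b}
round 4: (stable)
  FIRST[S]={a,b}  FIRST[A]={a,b,c}  FIRST[B]={a,b,c}  FIRST[C]={a,b}

Compute FOLLOW by fixpoint:
FOLLOW(S) := {$}
round 1:
  C→C S C: FOLLOW(C) ⊇ FIRST(S) = {a,b}; new: +{a,b}
  C→C S C: FOLLOW(S) ⊇ FIRST(C) = {a,b}; new: +{a,b}
  C→S B d: FOLLOW(S) ⊇ FIRST(B) = {a,b,c}; new: +{c}
  C→S B d: FOLLOW(B) ⊇ FIRST(d) = {d}; new: +{d}
  S→C A: FOLLOW(C) ⊇ FIRST(A) = {a,b,c}; new: +{c}
  S→C A: FOLLOW(A) ⊇ FOLLOW(S) ⊇ {$,a,b,c}; new: +{$,a,b,c}
  FOLLOW[S]={$,a,b,c}  FOLLOW[A]={$,a,b,c}  FOLLOW[B]={d}  FOLLOW[C]={a,b,c}
round 2:
  A→B: FOLLOW(B) ⊇ FOLLOW(A) ⊇ {$,a,b,c}; new: +{$,a,b,c}
  B→S: FOLLOW(S) ⊇ FOLLOW(B) ⊇ {$,a,b,c,d}; new: +{d}
  S→C A: FOLLOW(A) ⊇ FOLLOW(S) ⊇ {$,a,b,c,d}; new: +{d}
  FOLLOW[S]={$,a,b,c,d}  FOLLOW[A]={$,a,b,c,d}  FOLLOW[B]={$,a,b,c,d}  FOLLOW[C]={a,b,c}
round 3: (stable)
  FOLLOW[S]={$,a,b,c,d}  FOLLOW[A]={$,a,b,c,d}  FOLLOW[B]={$,a,b,c,d}  FOLLOW[C]={a,b,c}

FOLLOW(S) = ["$", "a", "b", "c", "d"]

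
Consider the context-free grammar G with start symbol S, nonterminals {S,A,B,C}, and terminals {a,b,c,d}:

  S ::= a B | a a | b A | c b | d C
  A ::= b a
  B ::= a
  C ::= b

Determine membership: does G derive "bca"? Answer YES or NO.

Convert to CNF:
  S -> T0 A | T1 B | T1 T1 | T2 T0 | T3 C
  A -> T0 T1
  B -> a
  C -> b
  T0 -> b
  T1 -> a
  T2 -> c
  T3 -> d

Fill CYK table bottom-up:
  T[0,0] 'b' = {C,T0}  orig:{C}
  T[1,1] 'c' = {T2}  orig:{}
  T[2,2] 'a' = {B,T1}  orig:{B}
  T[0,1] 'bc' = ∅
  T[1,2] 'ca' = ∅
  T[0,2] 'bca' = ∅

S ∉ T[0,2] ⇒ NO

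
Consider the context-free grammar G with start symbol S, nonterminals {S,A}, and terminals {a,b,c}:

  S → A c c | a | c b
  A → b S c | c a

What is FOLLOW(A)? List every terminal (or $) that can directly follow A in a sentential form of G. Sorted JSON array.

Compute FIRST by fixpoint:
round 1:
  A via A→b S c: +{b}
  A via A→c a: +{c}
  S via S→A c c: +{b,c}
  S via S→a: +{a}
  S: {a,b,c}  A: {b,c}
round 2: (stable)
  S: {a,b,c}  A: {b,c}

FOLLOW sets:
FOLLOW(S) := {$}
pass 1:
  A→b S c: FOLLOW(S) ⊇ FIRST(c) = {c}; new: +{c}
  S→A c c: FOLLOW(A) ⊇ FIRST(c) = {c}; new: +{c}
  FOLLOW(S)={$,c}  FOLLOW(A)={c}
pass 2: (no change)
  FOLLOW(S)={$,c}  FOLLOW(A)={c}

FOLLOW(A) = ["c"]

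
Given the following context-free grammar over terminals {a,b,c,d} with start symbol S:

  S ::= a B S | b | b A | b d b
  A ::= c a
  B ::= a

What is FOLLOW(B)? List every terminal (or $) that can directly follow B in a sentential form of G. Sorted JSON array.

FIRST iteration:
[1]
  A via A→c a: +{c}
  B via B→a: +{a}
  S via S→a B S: +{a}
  S via S→b: +{b}
  FIRST[S]={a,b}  FIRST[A]={c}  FIRST[B]={a}
[2] done
  FIRST[S]={a,b}  FIRST[A]={c}  FIRST[B]={a}

Compute FOLLOW by fixpoint:
seed FOLLOW(S) with $
iter 1:
  S→a B S: FOLLOW(B) ⊇ FIRST(S) = {a,b}; new: +{a,b}
  S→b A: FOLLOW(A) ⊇ FOLLOW(S) ⊇ {$}; new: +{$}
  FOLLOW[S]={$}  FOLLOW[A]={$}  FOLLOW[B]={a,b}
iter 2: — fixpoint
  FOLLOW[S]={$}  FOLLOW[A]={$}  FOLLOW[B]={a,b}

FOLLOW(B) = ["a", "b"]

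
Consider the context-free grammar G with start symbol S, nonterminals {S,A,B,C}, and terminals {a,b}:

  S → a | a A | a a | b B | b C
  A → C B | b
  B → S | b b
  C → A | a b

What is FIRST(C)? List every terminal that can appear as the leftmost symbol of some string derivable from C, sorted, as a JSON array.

FIRST iteration:
pass 1:
  A via A→b: +{b}
  B via B→b b: +{b}
  C via C→A: +{b}
  C via C→a b: +{a}
  S via S→a: +{a}
  S via S→b B: +{b}
  FIRST[S]={a,b}  FIRST[A]={b}  FIRST[B]={b}  FIRST[C]={a,b}
pass 2:
  A via A→C B: +{a}
  B via B→S: +{a}
  FIRST[S]={a,b}  FIRST[A]={a,b}  FIRST[B]={a,b}  FIRST[C]={a,b}
pass 3: — fixpoint
  FIRST[S]={a,b}  FIRST[A]={a,b}  FIRST[B]={a,b}  FIRST[C]={a,b}

FIRST(C) = ["a", "b"]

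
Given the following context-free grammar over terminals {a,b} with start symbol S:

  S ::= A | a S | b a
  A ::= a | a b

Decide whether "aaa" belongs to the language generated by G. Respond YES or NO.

Convert to CNF:
  S -> T0 S | T0 T1 | T1 T0 | a
  A -> T0 T1 | a
  T0 -> a
  T1 -> b

CYK fill:
  cell(0,0) a: {A,S,T0}  orig:{A,S}
  cell(1,1) a: {A,S,T0}  orig:{A,S}
  cell(2,2) a: {A,S,T0}  orig:{A,S}
  cell(0,1) aa: {S}
  cell(1,2) aa: {S}
  cell(0,2) aaa: {S}

S ∈ T[0,2] ⇒ YES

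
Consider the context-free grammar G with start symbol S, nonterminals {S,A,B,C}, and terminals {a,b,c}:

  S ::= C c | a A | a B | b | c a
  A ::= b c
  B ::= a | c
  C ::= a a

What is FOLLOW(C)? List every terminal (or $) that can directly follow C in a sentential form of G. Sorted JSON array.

FIRST sets, iterate to fixpoint:
[1]
  A via A→b c: +{b}
  B via B→a: +{a}
  B via B→c: +{c}
  C via C→a a: +{a}
  S via S→C c: +{a}
  S via S→b: +{b}
  S via S→c a: +{c}
  FIRST(S)={a,b,c}  FIRST(A)={b}  FIRST(B)={a,c}  FIRST(C)={a}
[2] (stable)
  FIRST(S)={a,b,c}  FIRST(A)={b}  FIRST(B)={a,c}  FIRST(C)={a}

Compute FOLLOW by fixpoint:
FOLLOW(S) := {$}
pass 1:
  S→C c: FOLLOW(C) ⊇ FIRST(c) = {c}; new: +{c}
  S→a A: FOLLOW(A) ⊇ FOLLOW(S) ⊇ {$}; new: +{$}
  S→a B: FOLLOW(B) ⊇ FOLLOW(S) ⊇ {$}; new: +{$}
  S: {$}  A: {$}  B: {$}  C: {c}
pass 2: (no change)
  S: {$}  A: {$}  B: {$}  C: {c}

FOLLOW(C) = ["c"]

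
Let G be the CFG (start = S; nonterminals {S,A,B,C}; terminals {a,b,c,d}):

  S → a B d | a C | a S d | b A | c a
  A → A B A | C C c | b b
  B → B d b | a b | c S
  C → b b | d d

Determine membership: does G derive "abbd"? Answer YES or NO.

CNF form of G:
  S -> T0 T3 | T1 A | T3 C | T3 X7 | T3 X8
  A -> A X4 | C X5 | T1 T1
  B -> B X6 | T0 S | T3 T1
  C -> T1 T1 | T2 T2
  T0 -> c
  T1 -> b
  T2 -> d
  T3 -> a
  X4 -> B A
  X5 -> C T0
  X6 -> T2 T1
  X7 -> B T2
  X8 -> S T2

Fill CYK table bottom-up:
  T[0,0] 'a' = {T3}  orig:{}
  T[1,1] 'b' = {T1}  orig:{}
  T[2,2] 'b' = {T1}  orig:{}
  T[3,3] 'd' = {T2}  orig:{}
  T[0,1] 'ab' = {B}
  T[1,2] 'bb' = {A,C}
  T[2,3] 'bd' = ∅
  T[0,2] 'abb' = {S}
  T[1,3] 'bbd' = ∅
  T[0,3] 'abbd' = {X8}  orig:{}

S ∉ T[0,3] ⇒ NO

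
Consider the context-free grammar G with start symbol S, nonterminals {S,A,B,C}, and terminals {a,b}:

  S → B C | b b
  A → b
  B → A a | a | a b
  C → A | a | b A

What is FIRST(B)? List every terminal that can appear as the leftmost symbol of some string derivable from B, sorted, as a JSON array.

Compute FIRST by fixpoint:
[1]
  A via A→b: +{b}
  B via B→A a: +{b}
  B via B→a: +{a}
  C via C→A: +{b}
  C via C→a: +{a}
  S via S→B C: +{a,b}
  S: {a,b}  A: {b}  B: {a,b}  C: {a,b}
[2] (no change)
  S: {a,b}  A: {b}  B: {a,b}  C: {a,b}

FIRST(B) = ["a", "b"]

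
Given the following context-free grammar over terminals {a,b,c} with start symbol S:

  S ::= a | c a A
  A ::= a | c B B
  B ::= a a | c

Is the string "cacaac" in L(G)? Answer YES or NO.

CNF form of G:
  S -> T0 X3 | a
  A -> T0 X2 | a
  B -> T1 T1 | c
  T0 -> c
  T1 -> a
  X2 -> B B
  X3 -> T1 A

CYK fill:
  cell(0,0) c: {B,T0}  orig:{B}
  cell(1,1) a: {A,S,T1}  orig:{A,S}
  cell(2,2) c: {B,T0}  orig:{B}
  cell(3,3) a: {A,S,T1}  orig:{A,S}
  cell(4,4) a: {A,S,T1}  orig:{A,S}
  cell(5,5) c: {B,T0}  orig:{B}
  cell(0,1) ca: ∅
  cell(1,2) ac: ∅
  cell(2,3) ca: ∅
  cell(3,4) aa: {B,X3}  orig:{B}
  cell(4,5) ac: ∅
  cell(0,2) cac: ∅
  cell(1,3) aca: ∅
  cell(2,4) caa: {S,X2}  orig:{S}
  cell(3,5) aac: {X2}  orig:{}
  cell(0,3) caca: ∅
  cell(1,4) acaa: ∅
  cell(2,5) caac: {A}
  cell(0,4) cacaa: ∅
  cell(1,5) acaac: {X3}  orig:{}
  cell(0,5) cacaac: {S}

S ∈ T[0,5] ⇒ YES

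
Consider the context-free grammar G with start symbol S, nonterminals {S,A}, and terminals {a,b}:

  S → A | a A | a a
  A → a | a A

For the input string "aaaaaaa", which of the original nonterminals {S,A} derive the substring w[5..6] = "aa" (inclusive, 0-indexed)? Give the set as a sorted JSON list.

CNF form of G:
  S -> T0 A | T0 T0 | a
  A -> T0 A | a
  T0 -> a

CYK table (by increasing span), restricted to cells inside w[5..6]:
  cell(5,5) a: {A,S,T0}  orig:{A,S}
  cell(6,6) a: {A,S,T0}  orig:{A,S}
  cell(5,6) aa: {A,S}

Original NTs in T[5,6] deriving "aa": ["A", "S"]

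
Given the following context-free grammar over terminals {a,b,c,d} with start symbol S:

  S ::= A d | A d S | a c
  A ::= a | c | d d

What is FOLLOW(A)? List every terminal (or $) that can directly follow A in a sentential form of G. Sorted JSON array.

Compute FIRST by fixpoint:
round 1:
  A via A→a: +{a}
  A via A→c: +{c}
  A via A→d d: +{d}
  S via S→A d: +{a,c,d}
  S: {a,c,d}  A: {a,c,d}
round 2: done
  S: {a,c,d}  A: {a,c,d}

Compute FOLLOW by fixpoint:
seed FOLLOW(S) with $
[1]
  S→A d: FOLLOW(A) ⊇ FIRST(d) = {d}; new: +{d}
  FOLLOW(S)={$}  FOLLOW(A)={d}
[2] done
  FOLLOW(S)={$}  FOLLOW(A)={d}

FOLLOW(A) = ["d"]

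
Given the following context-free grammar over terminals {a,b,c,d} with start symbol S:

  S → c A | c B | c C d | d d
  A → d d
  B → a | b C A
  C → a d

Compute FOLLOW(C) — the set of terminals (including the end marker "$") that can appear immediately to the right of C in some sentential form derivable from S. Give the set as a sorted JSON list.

FIRST sets, iterate to fixpoint:
[1]
  A via A→d d: +{d}
  B via B→a: +{a}
  B via B→b C A: +{b}
  C via C→a d: +{a}
  S via S→c A: +{c}
  S via S→d d: +{d}
  FIRST[S]={c,d}  FIRST[A]={d}  FIRST[B]={a,b}  FIRST[C]={a}
[2] (stable)
  FIRST[S]={c,d}  FIRST[A]={d}  FIRST[B]={a,b}  FIRST[C]={a}

FOLLOW sets:
seed FOLLOW(S) with $
pass 1:
  B→b C A: FOLLOW(C) ⊇ FIRST(A) = {d}; new: +{d}
  S→c A: FOLLOW(A) ⊇ FOLLOW(S) ⊇ {$}; new: +{$}
  S→c B: FOLLOW(B) ⊇ FOLLOW(S) ⊇ {$}; new: +{$}
  FOLLOW[S]={$}  FOLLOW[A]={$}  FOLLOW[B]={$}  FOLLOW[C]={d}
pass 2: — fixpoint
  FOLLOW[S]={$}  FOLLOW[A]={$}  FOLLOW[B]={$}  FOLLOW[C]={d}

FOLLOW(C) = ["d"]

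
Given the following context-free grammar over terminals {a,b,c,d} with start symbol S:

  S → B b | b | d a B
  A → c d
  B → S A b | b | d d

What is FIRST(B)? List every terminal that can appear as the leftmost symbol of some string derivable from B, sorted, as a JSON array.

FIRST iteration:
[1]
  A via A→c d: +{c}
  B via B→b: +{b}
  B via B→d d: +{d}
  S via S→B b: +{b,d}
  FIRST[S]={b,d}  FIRST[A]={c}  FIRST[B]={b,d}
[2] — fixpoint
  FIRST[S]={b,d}  FIRST[A]={c}  FIRST[B]={b,d}

FIRST(B) = ["b", "d"]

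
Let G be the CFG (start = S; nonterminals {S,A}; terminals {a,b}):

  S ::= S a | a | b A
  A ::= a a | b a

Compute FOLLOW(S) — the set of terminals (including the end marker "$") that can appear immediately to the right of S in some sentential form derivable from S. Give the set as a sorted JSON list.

Compute FIRST by fixpoint:
pass 1:
  A via A→a a: +{a}
  A via A→b a: +{b}
  S via S→a: +{a}
  S via S→b A: +{b}
  S: {a,b}  A: {a,b}
pass 2: (no change)
  S: {a,b}  A: {a,b}

FOLLOW sets:
FOLLOW(S) := {$}
[1]
  S→S a: FOLLOW(S) ⊇ FIRST(a) = {a}; new: +{a}
  S→b A: FOLLOW(A) ⊇ FOLLOW(S) ⊇ {$,a}; new: +{$,a}
  FOLLOW[S]={$,a}  FOLLOW[A]={$,a}
[2] (stable)
  FOLLOW[S]={$,a}  FOLLOW[A]={$,a}

FOLLOW(S) = ["$", "a"]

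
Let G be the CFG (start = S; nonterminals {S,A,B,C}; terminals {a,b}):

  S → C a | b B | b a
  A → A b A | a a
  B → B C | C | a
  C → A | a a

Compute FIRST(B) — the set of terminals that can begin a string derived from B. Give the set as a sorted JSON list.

FIRST sets, iterate to fixpoint:
iter 1:
  A via A→a a: +{a}
  B via B→a: +{a}
  C via C→A: +{a}
  S via S→C a: +{a}
  S via S→b B: +{b}
  FIRST(S)={a,b}  FIRST(A)={a}  FIRST(B)={a}  FIRST(C)={a}
iter 2: — fixpoint
  FIRST(S)={a,b}  FIRST(A)={a}  FIRST(B)={a}  FIRST(C)={a}

FIRST(B) = ["a"]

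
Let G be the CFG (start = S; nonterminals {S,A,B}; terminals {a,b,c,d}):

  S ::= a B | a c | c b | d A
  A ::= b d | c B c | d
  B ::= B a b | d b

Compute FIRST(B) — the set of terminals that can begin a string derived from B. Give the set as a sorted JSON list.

FIRST sets, iterate to fixpoint:
[1]
  A via A→b d: +{b}
  A via A→c B c: +{c}
  A via A→d: +{d}
  B via B→d b: +{d}
  S via S→a B: +{a}
  S via S→c b: +{c}
  S via S→d A: +{d}
  S: {a,c,d}  A: {b,c,d}  B: {d}
[2] done
  S: {a,c,d}  A: {b,c,d}  B: {d}

FIRST(B) = ["d"]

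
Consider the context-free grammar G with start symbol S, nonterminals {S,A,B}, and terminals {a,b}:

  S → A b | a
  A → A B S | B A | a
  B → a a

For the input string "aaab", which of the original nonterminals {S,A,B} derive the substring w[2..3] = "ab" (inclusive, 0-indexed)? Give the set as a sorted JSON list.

CNF form of G:
  S -> A T1 | a
  A -> A X2 | B A | a
  B -> T0 T0
  T0 -> a
  T1 -> b
  X2 -> B S

CYK fill, restricted to cells inside w[2..3]:
  cell(2,2) a: {A,S,T0}  orig:{A,S}
  cell(3,3) b: {T1}  orig:{}
  cell(2,3) ab: {S}

Original NTs in T[2,3] deriving "ab": ["S"]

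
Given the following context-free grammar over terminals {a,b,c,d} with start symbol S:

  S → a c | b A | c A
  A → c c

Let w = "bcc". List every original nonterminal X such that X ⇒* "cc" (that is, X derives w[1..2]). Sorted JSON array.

Convert to CNF:
  S -> T0 A | T1 T0 | T2 A
  A -> T0 T0
  T0 -> c
  T1 -> a
  T2 -> b

Fill CYK table bottom-up, restricted to cells inside w[1..2]:
  T[1,1] 'c' = {T0}  orig:{}
  T[2,2] 'c' = {T0}  orig:{}
  T[1,2] 'cc' = {A}

Original NTs in T[1,2] deriving "cc": ["A"]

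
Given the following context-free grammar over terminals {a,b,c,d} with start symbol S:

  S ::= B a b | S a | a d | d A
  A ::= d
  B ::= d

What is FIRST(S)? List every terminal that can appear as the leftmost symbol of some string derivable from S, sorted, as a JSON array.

FIRST sets, iterate to fixpoint:
round 1:
  A via A→d: +{d}
  B via B→d: +{d}
  S via S→B a b: +{d}
  S via S→a d: +{a}
  S: {a,d}  A: {d}  B: {d}
round 2: — fixpoint
  S: {a,d}  A: {d}  B: {d}

FIRST(S) = ["a", "d"]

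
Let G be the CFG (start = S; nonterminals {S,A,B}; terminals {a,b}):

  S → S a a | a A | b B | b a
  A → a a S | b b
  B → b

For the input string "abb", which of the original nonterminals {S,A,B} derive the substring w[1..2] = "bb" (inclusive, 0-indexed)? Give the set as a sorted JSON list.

Convert to CNF:
  S -> S X3 | T0 A | T1 B | T1 T0
  A -> T0 X2 | T1 T1
  B -> b
  T0 -> a
  T1 -> b
  X2 -> T0 S
  X3 -> T0 T0

Fill CYK table bottom-up (cells [i..j] with 1 ≤ i ≤ j ≤ 2 only):
  T[1,1] 'b' = {B,T1}  orig:{B}
  T[2,2] 'b' = {B,T1}  orig:{B}
  T[1,2] 'bb' = {A,S}

Original NTs in T[1,2] deriving "bb": ["A", "S"]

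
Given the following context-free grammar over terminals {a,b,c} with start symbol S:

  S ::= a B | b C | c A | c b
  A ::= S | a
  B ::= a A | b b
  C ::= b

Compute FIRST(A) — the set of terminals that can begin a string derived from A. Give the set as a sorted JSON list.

Compute FIRST by fixpoint:
iter 1:
  A via A→a: +{a}
  B via B→a A: +{a}
  B via B→b b: +{b}
  C via C→b: +{b}
  S via S→a B: +{a}
  S via S→b C: +{b}
  S via S→c A: +{c}
  S: {a,b,c}  A: {a}  B: {a,b}  C: {b}
iter 2:
  A via A→S: +{b,c}
  S: {a,b,c}  A: {a,b,c}  B: {a,b}  C: {b}
iter 3: (stable)
  S: {a,b,c}  A: {a,b,c}  B: {a,b}  C: {b}

FIRST(A) = ["a", "b", "c"]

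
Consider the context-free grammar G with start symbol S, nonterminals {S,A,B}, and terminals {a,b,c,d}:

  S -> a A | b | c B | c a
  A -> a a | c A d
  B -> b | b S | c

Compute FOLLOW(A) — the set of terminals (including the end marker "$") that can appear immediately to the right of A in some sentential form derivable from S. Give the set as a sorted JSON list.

FIRST iteration:
iter 1:
  A via A→a a: +{a}
  A via A→c A d: +{c}
  B via B→b: +{b}
  B via B→c: +{c}
  S via S→a A: +{a}
  S via S→b: +{b}
  S via S→c B: +{c}
  S: {a,b,c}  A: {a,c}  B: {b,c}
iter 2: (stable)
  S: {a,b,c}  A: {a,c}  B: {b,c}

FOLLOW sets:
FOLLOW(S) := {$}
round 1:
  A→c A d: FOLLOW(A) ⊇ FIRST(d) = {d}; new: +{d}
  S→a A: FOLLOW(A) ⊇ FOLLOW(S) ⊇ {$}; new: +{$}
  S→c B: FOLLOW(B) ⊇ FOLLOW(S) ⊇ {$}; new: +{$}
  S: {$}  A: {$,d}  B: {$}
round 2: — fixpoint
  S: {$}  A: {$,d}  B: {$}

FOLLOW(A) = ["$", "d"]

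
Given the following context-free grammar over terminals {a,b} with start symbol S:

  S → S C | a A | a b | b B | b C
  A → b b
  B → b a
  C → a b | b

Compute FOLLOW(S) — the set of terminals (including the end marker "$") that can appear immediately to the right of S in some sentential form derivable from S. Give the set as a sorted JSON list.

FIRST iteration:
[1]
  A via A→b b: +{b}
  B via B→b a: +{b}
  C via C→a b: +{a}
  C via C→b: +{b}
  S via S→a A: +{a}
  S via S→b B: +{b}
  FIRST[S]={a,b}  FIRST[A]={b}  FIRST[B]={b}  FIRST[C]={a,b}
[2] — fixpoint
  FIRST[S]={a,b}  FIRST[A]={b}  FIRST[B]={b}  FIRST[C]={a,b}

FOLLOW iteration:
seed FOLLOW(S) with $
round 1:
  S→S C: FOLLOW(S) ⊇ FIRST(C) = {a,b}; new: +{a,b}
  S→S C: FOLLOW(C) ⊇ FOLLOW(S) ⊇ {$,a,b}; new: +{$,a,b}
  S→a A: FOLLOW(A) ⊇ FOLLOW(S) ⊇ {$,a,b}; new: +{$,a,b}
  S→b B: FOLLOW(B) ⊇ FOLLOW(S) ⊇ {$,a,b}; new: +{$,a,b}
  FOLLOW(S)={$,a,b}  FOLLOW(A)={$,a,b}  FOLLOW(B)={$,a,b}  FOLLOW(C)={$,a,b}
round 2: — fixpoint
  FOLLOW(S)={$,a,b}  FOLLOW(A)={$,a,b}  FOLLOW(B)={$,a,b}  FOLLOW(C)={$,a,b}

FOLLOW(S) = ["$", "a", "b"]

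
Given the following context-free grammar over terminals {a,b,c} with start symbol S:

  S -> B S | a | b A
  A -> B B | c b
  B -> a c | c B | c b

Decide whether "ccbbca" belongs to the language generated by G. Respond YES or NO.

CNF form of G:
  S -> B S | T1 A | a
  A -> B B | T0 T1
  B -> T0 B | T0 T1 | T2 T0
  T0 -> c
  T1 -> b
  T2 -> a

CYK table (by increasing span):
  [0..0]={T0}  "c"  orig:{}
  [1..1]={T0}  "c"  orig:{}
  [2..2]={T1}  "b"  orig:{}
  [3..3]={T1}  "b"  orig:{}
  [4..4]={T0}  "c"  orig:{}
  [5..5]={S,T2}  "a"  orig:{S}
  [0..1]=∅  "cc"
  [1..2]={A,B}  "cb"
  [2..3]=∅  "bb"
  [3..4]=∅  "bc"
  [4..5]=∅  "ca"
  [0..2]={B}  "ccb"
  [1..3]=∅  "cbb"
  [2..4]=∅  "bbc"
  [3..5]=∅  "bca"
  [0..3]=∅  "ccbb"
  [1..4]=∅  "cbbc"
  [2..5]=∅  "bbca"
  [0..4]=∅  "ccbbc"
  [1..5]=∅  "cbbca"
  [0..5]=∅  "ccbbca"

S ∉ T[0,5] ⇒ NO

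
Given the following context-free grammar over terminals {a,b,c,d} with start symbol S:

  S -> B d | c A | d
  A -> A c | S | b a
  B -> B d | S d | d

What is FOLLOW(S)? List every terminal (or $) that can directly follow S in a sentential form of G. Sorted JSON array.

FIRST sets, iterate to fixpoint:
[1]
  A via A→b a: +{b}
  B via B→d: +{d}
  S via S→B d: +{d}
  S via S→c A: +{c}
  FIRST(S)={c,d}  FIRST(A)={b}  FIRST(B)={d}
[2]
  A via A→S: +{c,d}
  B via B→S d: +{c}
  FIRST(S)={c,d}  FIRST(A)={b,c,d}  FIRST(B)={c,d}
[3] (stable)
  FIRST(S)={c,d}  FIRST(A)={b,c,d}  FIRST(B)={c,d}

FOLLOW iteration:
initialize: $ ∈ FOLLOW(S)
[1]
  A→A c: FOLLOW(A) ⊇ FIRST(c) = {c}; new: +{c}
  A→S: FOLLOW(S) ⊇ FOLLOW(A) ⊇ {c}; new: +{c}
  B→B d: FOLLOW(B) ⊇ FIRST(d) = {d}; new: +{d}
  B→S d: FOLLOW(S) ⊇ FIRST(d) = {d}; new: +{d}
  S→c A: FOLLOW(A) ⊇ FOLLOW(S) ⊇ {$,c,d}; new: +{$,d}
  FOLLOW[S]={$,c,d}  FOLLOW[A]={$,c,d}  FOLLOW[B]={d}
[2] done
  FOLLOW[S]={$,c,d}  FOLLOW[A]={$,c,d}  FOLLOW[B]={d}

FOLLOW(S) = ["$", "c", "d"]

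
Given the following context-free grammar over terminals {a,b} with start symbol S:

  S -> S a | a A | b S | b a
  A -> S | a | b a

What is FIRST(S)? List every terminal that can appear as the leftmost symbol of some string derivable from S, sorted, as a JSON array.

FIRST iteration:
[1]
  A via A→a: +{a}
  A via A→b a: +{b}
  S via S→a A: +{a}
  S via S→b S: +{b}
  FIRST[S]={a,b}  FIRST[A]={a,b}
[2] done
  FIRST[S]={a,b}  FIRST[A]={a,b}

FIRST(S) = ["a", "b"]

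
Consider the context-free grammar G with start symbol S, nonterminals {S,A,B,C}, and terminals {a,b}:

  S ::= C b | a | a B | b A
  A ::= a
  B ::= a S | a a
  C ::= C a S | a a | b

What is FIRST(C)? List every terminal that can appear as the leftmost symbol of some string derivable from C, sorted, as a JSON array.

Compute FIRST by fixpoint:
[1]
  A via A→a: +{a}
  B via B→a S: +{a}
  C via C→a a: +{a}
  C via C→b: +{b}
  S via S→C b: +{a,b}
  FIRST(S)={a,b}  FIRST(A)={a}  FIRST(B)={a}  FIRST(C)={a,b}
[2] — fixpoint
  FIRST(S)={a,b}  FIRST(A)={a}  FIRST(B)={a}  FIRST(C)={a,b}

FIRST(C) = ["a", "b"]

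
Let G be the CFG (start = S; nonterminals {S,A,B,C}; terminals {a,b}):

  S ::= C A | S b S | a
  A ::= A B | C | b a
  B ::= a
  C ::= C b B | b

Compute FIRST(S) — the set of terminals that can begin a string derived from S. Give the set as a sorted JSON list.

FIRST iteration:
pass 1:
  A via A→b a: +{b}
  B via B→a: +{a}
  C via C→b: +{b}
  S via S→C A: +{b}
  S via S→a: +{a}
  FIRST[S]={a,b}  FIRST[A]={b}  FIRST[B]={a}  FIRST[C]={b}
pass 2: (no change)
  FIRST[S]={a,b}  FIRST[A]={b}  FIRST[B]={a}  FIRST[C]={b}

FIRST(S) = ["a", "b"]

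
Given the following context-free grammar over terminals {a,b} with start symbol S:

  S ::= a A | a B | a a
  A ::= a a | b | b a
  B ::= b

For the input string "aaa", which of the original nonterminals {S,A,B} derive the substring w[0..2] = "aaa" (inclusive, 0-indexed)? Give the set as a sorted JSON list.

CNF form of G:
  S -> T0 A | T0 B | T0 T0
  A -> T0 T0 | T1 T0 | b
  B -> b
  T0 -> a
  T1 -> b

CYK fill (cells [i..j] with 0 ≤ i ≤ j ≤ 2 only):
  T[0,0] 'a' = {T0}  orig:{}
  T[1,1] 'a' = {T0}  orig:{}
  T[2,2] 'a' = {T0}  orig:{}
  T[0,1] 'aa' = {A,S}
  T[1,2] 'aa' = {A,S}
  T[0,2] 'aaa' = {S}

Original NTs in T[0,2] deriving "aaa": ["S"]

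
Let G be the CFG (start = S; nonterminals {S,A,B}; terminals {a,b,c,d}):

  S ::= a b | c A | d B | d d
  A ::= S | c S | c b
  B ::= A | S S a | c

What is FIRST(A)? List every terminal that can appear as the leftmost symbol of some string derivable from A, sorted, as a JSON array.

FIRST iteration:
round 1:
  A via A→c S: +{c}
  B via B→A: +{c}
  S via S→a b: +{a}
  S via S→c A: +{c}
  S via S→d B: +{d}
  S: {a,c,d}  A: {c}  B: {c}
round 2:
  A via A→S: +{a,d}
  B via B→A: +{a,d}
  S: {a,c,d}  A: {a,c,d}  B: {a,c,d}
round 3: done
  S: {a,c,d}  A: {a,c,d}  B: {a,c,d}

FIRST(A) = ["a", "c", "d"]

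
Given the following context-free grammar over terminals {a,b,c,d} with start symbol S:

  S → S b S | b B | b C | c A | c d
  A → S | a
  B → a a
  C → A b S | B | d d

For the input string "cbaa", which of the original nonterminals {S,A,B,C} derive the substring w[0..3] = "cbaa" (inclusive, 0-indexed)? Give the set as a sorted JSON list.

CNF form of G:
  S -> S X6 | T0 B | T0 C | T1 A | T1 T2
  A -> S X4 | T0 B | T0 C | T1 A | T1 T2 | a
  B -> T3 T3
  C -> A X5 | T2 T2 | T3 T3
  T0 -> b
  T1 -> c
  T2 -> d
  T3 -> a
  X4 -> T0 S
  X5 -> T0 S
  X6 -> T0 S

Fill CYK table bottom-up, restricted to cells inside w[0..3]:
  T[0,0] 'c' = {T1}  orig:{}
  T[1,1] 'b' = {T0}  orig:{}
  T[2,2] 'a' = {A,T3}  orig:{A}
  T[3,3] 'a' = {A,T3}  orig:{A}
  T[0,1] 'cb' = ∅
  T[1,2] 'ba' = ∅
  T[2,3] 'aa' = {B,C}
  T[0,2] 'cba' = ∅
  T[1,3] 'baa' = {A,S}
  T[0,3] 'cbaa' = {A,S}

Original NTs in T[0,3] deriving "cbaa": ["A", "S"]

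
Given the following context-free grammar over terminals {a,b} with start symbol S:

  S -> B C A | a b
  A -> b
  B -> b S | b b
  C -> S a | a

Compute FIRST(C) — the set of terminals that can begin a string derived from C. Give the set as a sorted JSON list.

Compute FIRST by fixpoint:
iter 1:
  A via A→b: +{b}
  B via B→b S: +{b}
  C via C→a: +{a}
  S via S→B C A: +{b}
  S via S→a b: +{a}
  FIRST[S]={a,b}  FIRST[A]={b}  FIRST[B]={b}  FIRST[C]={a}
iter 2:
  C via C→S a: +{b}
  FIRST[S]={a,b}  FIRST[A]={b}  FIRST[B]={b}  FIRST[C]={a,b}
iter 3: — fixpoint
  FIRST[S]={a,b}  FIRST[A]={b}  FIRST[B]={b}  FIRST[C]={a,b}

FIRST(C) = ["a", "b"]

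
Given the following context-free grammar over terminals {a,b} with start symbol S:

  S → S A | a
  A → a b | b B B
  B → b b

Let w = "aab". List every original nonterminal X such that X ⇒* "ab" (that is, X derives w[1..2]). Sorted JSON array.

CNF form of G:
  S -> S A | a
  A -> T0 T1 | T1 X2
  B -> T1 T1
  T0 -> a
  T1 -> b
  X2 -> B B

CYK fill — only the sub-triangle for w[1..2]:
  T[1,1] 'a' = {S,T0}  orig:{S}
  T[2,2] 'b' = {T1}  orig:{}
  T[1,2] 'ab' = {A}

Original NTs in T[1,2] deriving "ab": ["A"]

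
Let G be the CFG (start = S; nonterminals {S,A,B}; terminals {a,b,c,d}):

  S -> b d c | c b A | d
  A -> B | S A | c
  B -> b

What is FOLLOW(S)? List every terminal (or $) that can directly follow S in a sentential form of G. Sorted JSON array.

FIRST sets, iterate to fixpoint:
iter 1:
  A via A→c: +{c}
  B via B→b: +{b}
  S via S→b d c: +{b}
  S via S→c b A: +{c}
  S via S→d: +{d}
  FIRST[S]={b,c,d}  FIRST[A]={c}  FIRST[B]={b}
iter 2:
  A via A→B: +{b}
  A via A→S A: +{d}
  FIRST[S]={b,c,d}  FIRST[A]={b,c,d}  FIRST[B]={b}
iter 3: (stable)
  FIRST[S]={b,c,d}  FIRST[A]={b,c,d}  FIRST[B]={b}

FOLLOW iteration:
initialize: $ ∈ FOLLOW(S)
pass 1:
  A→S A: FOLLOW(S) ⊇ FIRST(A) = {b,c,d}; new: +{b,c,d}
  S→c b A: FOLLOW(A) ⊇ FOLLOW(S) ⊇ {$,b,c,d}; new: +{$,b,c,d}
  FOLLOW(S)={$,b,c,d}  FOLLOW(A)={$,b,c,d}  FOLLOW(B)={}
pass 2:
  A→B: FOLLOW(B) ⊇ FOLLOW(A) ⊇ {$,b,c,d}; new: +{$,b,c,d}
  FOLLOW(S)={$,b,c,d}  FOLLOW(A)={$,b,c,d}  FOLLOW(B)={$,b,c,d}
pass 3: (stable)
  FOLLOW(S)={$,b,c,d}  FOLLOW(A)={$,b,c,d}  FOLLOW(B)={$,b,c,d}

FOLLOW(S) = ["$", "b", "c", "d"]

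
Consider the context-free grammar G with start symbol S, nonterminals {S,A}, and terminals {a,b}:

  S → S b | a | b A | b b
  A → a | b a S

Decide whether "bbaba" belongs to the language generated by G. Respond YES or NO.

Convert to CNF:
  S -> S T0 | T0 A | T0 T0 | a
  A -> T0 X2 | a
  T0 -> b
  T1 -> a
  X2 -> T1 S

CYK fill:
  [0..0]={T0}  "b"  orig:{}
  [1..1]={T0}  "b"  orig:{}
  [2..2]={A,S,T1}  "a"  orig:{A,S}
  [3..3]={T0}  "b"  orig:{}
  [4..4]={A,S,T1}  "a"  orig:{A,S}
  [0..1]={S}  "bb"
  [1..2]={S}  "ba"
  [2..3]={S}  "ab"
  [3..4]={S}  "ba"
  [0..2]=∅  "bba"
  [1..3]={S}  "bab"
  [2..4]={X2}  "aba"  orig:{}
  [0..3]=∅  "bbab"
  [1..4]={A}  "baba"
  [0..4]={S}  "bbaba"

S ∈ T[0,4] ⇒ YES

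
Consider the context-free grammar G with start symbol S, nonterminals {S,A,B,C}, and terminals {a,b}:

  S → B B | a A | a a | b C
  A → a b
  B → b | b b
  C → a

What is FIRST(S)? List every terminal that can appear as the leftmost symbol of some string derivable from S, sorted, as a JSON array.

FIRST sets, iterate to fixpoint:
round 1:
  A via A→a b: +{a}
  B via B→b: +{b}
  C via C→a: +{a}
  S via S→B B: +{b}
  S via S→a A: +{a}
  S: {a,b}  A: {a}  B: {b}  C: {a}
round 2: done
  S: {a,b}  A: {a}  B: {b}  C: {a}

FIRST(S) = ["a", "b"]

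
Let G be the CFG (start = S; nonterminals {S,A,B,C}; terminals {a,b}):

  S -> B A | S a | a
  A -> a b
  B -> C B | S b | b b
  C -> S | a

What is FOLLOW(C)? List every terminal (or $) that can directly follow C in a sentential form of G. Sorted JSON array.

Compute FIRST by fixpoint:
[1]
  A via A→a b: +{a}
  B via B→b b: +{b}
  C via C→a: +{a}
  S via S→B A: +{b}
  S via S→a: +{a}
  FIRST[S]={a,b}  FIRST[A]={a}  FIRST[B]={b}  FIRST[C]={a}
[2]
  B via B→C B: +{a}
  C via C→S: +{b}
  FIRST[S]={a,b}  FIRST[A]={a}  FIRST[B]={a,b}  FIRST[C]={a,b}
[3] (stable)
  FIRST[S]={a,b}  FIRST[A]={a}  FIRST[B]={a,b}  FIRST[C]={a,b}

Compute FOLLOW by fixpoint:
seed FOLLOW(S) with $
[1]
  B→C B: FOLLOW(C) ⊇ FIRST(B) = {a,b}; new: +{a,b}
  B→S b: FOLLOW(S) ⊇ FIRST(b) = {b}; new: +{b}
  C→S: FOLLOW(S) ⊇ FOLLOW(C) ⊇ {a,b}; new: +{a}
  S→B A: FOLLOW(B) ⊇ FIRST(A) = {a}; new: +{a}
  S→B A: FOLLOW(A) ⊇ FOLLOW(S) ⊇ {$,a,b}; new: +{$,a,b}
  S: {$,a,b}  A: {$,a,b}  B: {a}  C: {a,b}
[2] (stable)
  S: {$,a,b}  A: {$,a,b}  B: {a}  C: {a,b}

FOLLOW(C) = ["a", "b"]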